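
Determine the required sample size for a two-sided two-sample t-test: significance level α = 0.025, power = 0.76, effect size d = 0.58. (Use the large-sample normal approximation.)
n = 52 per group

Sample size formula (two-sample t-test, normal approximation):
n = 2 · ((z_{α/2} + z_β) / d)²

z_{α/2} = 2.241 (for α = 0.025, two-sided)
z_β = 0.706 (for power = 0.76)
d = 0.58

n = 2 · ((2.241 + 0.706) / 0.58)²
n = 2 · (5.081)²
n ≈ 51.63
Round up to the next whole number: n = 52 per group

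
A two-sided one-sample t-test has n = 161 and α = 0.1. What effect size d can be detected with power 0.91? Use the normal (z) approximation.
d ≈ 0.24

Minimum detectable effect (one-sample t-test, normal approximation):
d = (z_{α/2} + z_β) / √n
d = (1.645 + 1.341) / √161
d = 2.986 / 12.689
d ≈ 0.24

By Cohen's convention (0.2 small / 0.5 medium / 0.8 large): small effect.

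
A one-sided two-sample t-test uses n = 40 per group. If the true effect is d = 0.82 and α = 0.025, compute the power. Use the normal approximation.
Power ≈ 0.96

Power calculation (two-sample t-test, normal approximation):
z_β = d · √(n/2) - z_α
z_β = 0.82 · √(40/2) - 1.960
z_β = 0.82 · 4.472 - 1.960
z_β = 1.707

Power = Φ(z_β) = Φ(1.707) ≈ 0.956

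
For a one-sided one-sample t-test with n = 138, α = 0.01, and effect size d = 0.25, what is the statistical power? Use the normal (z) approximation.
Power ≈ 0.73

Power calculation (one-sample t-test, normal approximation):
z_β = d · √n - z_α
z_β = 0.25 · √138 - 2.326
z_β = 0.25 · 11.747 - 2.326
z_β = 0.610

Power = Φ(z_β) = Φ(0.610) ≈ 0.729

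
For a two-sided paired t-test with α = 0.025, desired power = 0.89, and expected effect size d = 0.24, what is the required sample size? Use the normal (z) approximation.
n = 209 pairs

Sample size formula (paired t-test, normal approximation):
n = ((z_{α/2} + z_β) / d)²

z_{α/2} = 2.241 (for α = 0.025, two-sided)
z_β = 1.227 (for power = 0.89)
d = 0.24

n = ((2.241 + 1.227) / 0.24)²
n = (14.450)²
n ≈ 208.80
Round up to the next whole number: n = 209 pairs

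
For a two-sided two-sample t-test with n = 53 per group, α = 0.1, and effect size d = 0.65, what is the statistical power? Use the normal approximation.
Power ≈ 0.96

Power calculation (two-sample t-test, normal approximation):
z_β = d · √(n/2) - z_{α/2}
z_β = 0.65 · √(53/2) - 1.645
z_β = 0.65 · 5.148 - 1.645
z_β = 1.701

Power = Φ(z_β) = Φ(1.701) ≈ 0.956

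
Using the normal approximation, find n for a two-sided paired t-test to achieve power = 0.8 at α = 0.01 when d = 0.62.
n = 31 pairs

Sample size formula (paired t-test, normal approximation):
n = ((z_{α/2} + z_β) / d)²

z_{α/2} = 2.576 (for α = 0.01, two-sided)
z_β = 0.842 (for power = 0.8)
d = 0.62

n = ((2.576 + 0.842) / 0.62)²
n = (5.513)²
n ≈ 30.39
Round up to the next whole number: n = 31 pairs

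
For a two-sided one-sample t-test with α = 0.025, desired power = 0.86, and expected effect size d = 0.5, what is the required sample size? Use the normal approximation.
n = 45

Sample size formula (one-sample t-test, normal approximation):
n = ((z_{α/2} + z_β) / d)²

z_{α/2} = 2.241 (for α = 0.025, two-sided)
z_β = 1.080 (for power = 0.86)
d = 0.5

n = ((2.241 + 1.080) / 0.5)²
n = (6.642)²
n ≈ 44.12
Round up to the next whole number: n = 45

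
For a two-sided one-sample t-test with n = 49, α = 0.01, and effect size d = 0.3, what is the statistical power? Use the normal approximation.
Power ≈ 0.32

Power calculation (one-sample t-test, normal approximation):
z_β = d · √n - z_{α/2}
z_β = 0.3 · √49 - 2.576
z_β = 0.3 · 7.000 - 2.576
z_β = -0.476

Power = Φ(z_β) = Φ(-0.476) ≈ 0.317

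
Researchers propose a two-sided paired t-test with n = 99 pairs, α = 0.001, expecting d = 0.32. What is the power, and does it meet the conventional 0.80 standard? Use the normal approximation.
Power ≈ 0.46; the study is underpowered (power < 0.80)

Power calculation (paired t-test, normal approximation):
z_β = d · √n - z_{α/2}
z_β = 0.32 · √99 - 3.291
z_β = 0.32 · 9.950 - 3.291
z_β = -0.107

Power = Φ(z_β) = Φ(-0.107) ≈ 0.458

Effect size d = 0.32 is small by Cohen's convention (0.2/0.5/0.8).

Threshold: power ≥ 0.80 is conventionally adequate.
Power ≈ 0.46 → the study is underpowered (power < 0.80).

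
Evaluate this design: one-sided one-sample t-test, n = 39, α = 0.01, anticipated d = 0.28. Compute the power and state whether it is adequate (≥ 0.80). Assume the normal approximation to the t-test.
Power ≈ 0.28; the study is underpowered (power < 0.80)

Power calculation (one-sample t-test, normal approximation):
z_β = d · √n - z_α
z_β = 0.28 · √39 - 2.326
z_β = 0.28 · 6.245 - 2.326
z_β = -0.578

Power = Φ(z_β) = Φ(-0.578) ≈ 0.282

Effect size d = 0.28 is small by Cohen's convention (0.2/0.5/0.8).

Threshold: power ≥ 0.80 is conventionally adequate.
Power ≈ 0.28 → the study is underpowered (power < 0.80).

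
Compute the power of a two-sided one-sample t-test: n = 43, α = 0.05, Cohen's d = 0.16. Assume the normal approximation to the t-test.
Power ≈ 0.18

Power calculation (one-sample t-test, normal approximation):
z_β = d · √n - z_{α/2}
z_β = 0.16 · √43 - 1.960
z_β = 0.16 · 6.557 - 1.960
z_β = -0.911

Power = Φ(z_β) = Φ(-0.911) ≈ 0.181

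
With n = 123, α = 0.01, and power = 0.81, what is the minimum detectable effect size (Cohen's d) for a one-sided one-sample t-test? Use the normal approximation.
d ≈ 0.29

Minimum detectable effect (one-sample t-test, normal approximation):
d = (z_α + z_β) / √n
d = (2.326 + 0.878) / √123
d = 3.204 / 11.091
d ≈ 0.29

By Cohen's convention (0.2 small / 0.5 medium / 0.8 large): small effect.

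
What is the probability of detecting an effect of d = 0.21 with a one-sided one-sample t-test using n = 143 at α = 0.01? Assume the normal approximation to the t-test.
Power ≈ 0.57

Power calculation (one-sample t-test, normal approximation):
z_β = d · √n - z_α
z_β = 0.21 · √143 - 2.326
z_β = 0.21 · 11.958 - 2.326
z_β = 0.185

Power = Φ(z_β) = Φ(0.185) ≈ 0.573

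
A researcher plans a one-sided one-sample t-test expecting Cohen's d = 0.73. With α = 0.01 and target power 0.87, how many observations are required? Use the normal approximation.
n = 23

Sample size formula (one-sample t-test, normal approximation):
n = ((z_α + z_β) / d)²

z_α = 2.326 (for α = 0.01, one-sided)
z_β = 1.126 (for power = 0.87)
d = 0.73

n = ((2.326 + 1.126) / 0.73)²
n = (4.729)²
n ≈ 22.36
Round up to the next whole number: n = 23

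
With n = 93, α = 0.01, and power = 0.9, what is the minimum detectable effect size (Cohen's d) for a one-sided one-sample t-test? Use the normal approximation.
d ≈ 0.37

Minimum detectable effect (one-sample t-test, normal approximation):
d = (z_α + z_β) / √n
d = (2.326 + 1.282) / √93
d = 3.608 / 9.644
d ≈ 0.37

By Cohen's convention (0.2 small / 0.5 medium / 0.8 large): small effect.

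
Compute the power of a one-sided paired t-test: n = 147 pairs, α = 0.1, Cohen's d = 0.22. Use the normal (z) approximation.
Power ≈ 0.92

Power calculation (paired t-test, normal approximation):
z_β = d · √n - z_α
z_β = 0.22 · √147 - 1.282
z_β = 0.22 · 12.124 - 1.282
z_β = 1.386

Power = Φ(z_β) = Φ(1.386) ≈ 0.917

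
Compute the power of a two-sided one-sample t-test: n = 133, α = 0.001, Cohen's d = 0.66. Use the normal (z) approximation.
Power ≈ 1.00

Power calculation (one-sample t-test, normal approximation):
z_β = d · √n - z_{α/2}
z_β = 0.66 · √133 - 3.291
z_β = 0.66 · 11.533 - 3.291
z_β = 4.321

Power = Φ(z_β) = Φ(4.321) ≈ 1.000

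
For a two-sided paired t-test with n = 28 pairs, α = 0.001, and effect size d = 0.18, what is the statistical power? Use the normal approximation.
Power ≈ 0.01

Power calculation (paired t-test, normal approximation):
z_β = d · √n - z_{α/2}
z_β = 0.18 · √28 - 3.291
z_β = 0.18 · 5.292 - 3.291
z_β = -2.338

Power = Φ(z_β) = Φ(-2.338) ≈ 0.010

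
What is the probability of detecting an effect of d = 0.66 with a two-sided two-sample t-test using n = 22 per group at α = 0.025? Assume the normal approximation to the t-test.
Power ≈ 0.48

Power calculation (two-sample t-test, normal approximation):
z_β = d · √(n/2) - z_{α/2}
z_β = 0.66 · √(22/2) - 2.241
z_β = 0.66 · 3.317 - 2.241
z_β = -0.052

Power = Φ(z_β) = Φ(-0.052) ≈ 0.479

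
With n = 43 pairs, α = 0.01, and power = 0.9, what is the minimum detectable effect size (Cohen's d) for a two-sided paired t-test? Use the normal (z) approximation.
d ≈ 0.59

Minimum detectable effect (paired t-test, normal approximation):
d = (z_{α/2} + z_β) / √n
d = (2.576 + 1.282) / √43
d = 3.857 / 6.557
d ≈ 0.59

By Cohen's convention (0.2 small / 0.5 medium / 0.8 large): medium effect.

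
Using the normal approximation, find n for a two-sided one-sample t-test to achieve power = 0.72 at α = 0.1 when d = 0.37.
n = 37

Sample size formula (one-sample t-test, normal approximation):
n = ((z_{α/2} + z_β) / d)²

z_{α/2} = 1.645 (for α = 0.1, two-sided)
z_β = 0.583 (for power = 0.72)
d = 0.37

n = ((1.645 + 0.583) / 0.37)²
n = (6.022)²
n ≈ 36.26
Round up to the next whole number: n = 37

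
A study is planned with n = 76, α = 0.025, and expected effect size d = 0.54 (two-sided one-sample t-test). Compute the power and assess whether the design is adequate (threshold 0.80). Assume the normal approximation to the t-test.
Power ≈ 0.99; the study is adequately powered (power ≥ 0.80)

Power calculation (one-sample t-test, normal approximation):
z_β = d · √n - z_{α/2}
z_β = 0.54 · √76 - 2.241
z_β = 0.54 · 8.718 - 2.241
z_β = 2.466

Power = Φ(z_β) = Φ(2.466) ≈ 0.993

Effect size d = 0.54 is medium by Cohen's convention (0.2/0.5/0.8).

Threshold: power ≥ 0.80 is conventionally adequate.
Power ≈ 0.99 → the study is adequately powered (power ≥ 0.80).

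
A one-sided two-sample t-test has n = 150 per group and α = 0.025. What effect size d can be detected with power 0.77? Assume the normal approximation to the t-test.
d ≈ 0.31

Minimum detectable effect (two-sample t-test, normal approximation):
d = (z_α + z_β) / √(n/2)
d = (1.960 + 0.739) / √(150/2)
d = 2.699 / 8.660
d ≈ 0.31

By Cohen's convention (0.2 small / 0.5 medium / 0.8 large): small effect.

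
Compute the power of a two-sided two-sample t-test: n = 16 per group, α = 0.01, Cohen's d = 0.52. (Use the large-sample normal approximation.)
Power ≈ 0.13

Power calculation (two-sample t-test, normal approximation):
z_β = d · √(n/2) - z_{α/2}
z_β = 0.52 · √(16/2) - 2.576
z_β = 0.52 · 2.828 - 2.576
z_β = -1.105

Power = Φ(z_β) = Φ(-1.105) ≈ 0.135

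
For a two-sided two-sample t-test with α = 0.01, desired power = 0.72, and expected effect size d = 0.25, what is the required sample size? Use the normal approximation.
n = 320 per group

Sample size formula (two-sample t-test, normal approximation):
n = 2 · ((z_{α/2} + z_β) / d)²

z_{α/2} = 2.576 (for α = 0.01, two-sided)
z_β = 0.583 (for power = 0.72)
d = 0.25

n = 2 · ((2.576 + 0.583) / 0.25)²
n = 2 · (12.636)²
n ≈ 319.34
Round up to the next whole number: n = 320 per group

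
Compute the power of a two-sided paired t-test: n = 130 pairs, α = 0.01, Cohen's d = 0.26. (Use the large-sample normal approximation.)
Power ≈ 0.65

Power calculation (paired t-test, normal approximation):
z_β = d · √n - z_{α/2}
z_β = 0.26 · √130 - 2.576
z_β = 0.26 · 11.402 - 2.576
z_β = 0.389

Power = Φ(z_β) = Φ(0.389) ≈ 0.651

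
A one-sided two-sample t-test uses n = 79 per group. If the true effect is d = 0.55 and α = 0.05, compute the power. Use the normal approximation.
Power ≈ 0.96

Power calculation (two-sample t-test, normal approximation):
z_β = d · √(n/2) - z_α
z_β = 0.55 · √(79/2) - 1.645
z_β = 0.55 · 6.285 - 1.645
z_β = 1.812

Power = Φ(z_β) = Φ(1.812) ≈ 0.965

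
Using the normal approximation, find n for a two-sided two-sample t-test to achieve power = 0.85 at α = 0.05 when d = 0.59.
n = 52 per group

Sample size formula (two-sample t-test, normal approximation):
n = 2 · ((z_{α/2} + z_β) / d)²

z_{α/2} = 1.960 (for α = 0.05, two-sided)
z_β = 1.036 (for power = 0.85)
d = 0.59

n = 2 · ((1.960 + 1.036) / 0.59)²
n = 2 · (5.078)²
n ≈ 51.57
Round up to the next whole number: n = 52 per group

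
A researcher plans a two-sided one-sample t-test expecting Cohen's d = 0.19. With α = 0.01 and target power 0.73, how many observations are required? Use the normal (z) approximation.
n = 282

Sample size formula (one-sample t-test, normal approximation):
n = ((z_{α/2} + z_β) / d)²

z_{α/2} = 2.576 (for α = 0.01, two-sided)
z_β = 0.613 (for power = 0.73)
d = 0.19

n = ((2.576 + 0.613) / 0.19)²
n = (16.784)²
n ≈ 281.70
Round up to the next whole number: n = 282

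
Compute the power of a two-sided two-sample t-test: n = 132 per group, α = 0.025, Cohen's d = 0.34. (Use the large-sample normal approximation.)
Power ≈ 0.70

Power calculation (two-sample t-test, normal approximation):
z_β = d · √(n/2) - z_{α/2}
z_β = 0.34 · √(132/2) - 2.241
z_β = 0.34 · 8.124 - 2.241
z_β = 0.521

Power = Φ(z_β) = Φ(0.521) ≈ 0.699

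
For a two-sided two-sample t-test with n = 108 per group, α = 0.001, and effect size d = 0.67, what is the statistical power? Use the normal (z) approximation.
Power ≈ 0.95

Power calculation (two-sample t-test, normal approximation):
z_β = d · √(n/2) - z_{α/2}
z_β = 0.67 · √(108/2) - 3.291
z_β = 0.67 · 7.348 - 3.291
z_β = 1.633

Power = Φ(z_β) = Φ(1.633) ≈ 0.949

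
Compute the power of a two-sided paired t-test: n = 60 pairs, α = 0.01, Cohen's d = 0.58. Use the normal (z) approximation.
Power ≈ 0.97

Power calculation (paired t-test, normal approximation):
z_β = d · √n - z_{α/2}
z_β = 0.58 · √60 - 2.576
z_β = 0.58 · 7.746 - 2.576
z_β = 1.917

Power = Φ(z_β) = Φ(1.917) ≈ 0.972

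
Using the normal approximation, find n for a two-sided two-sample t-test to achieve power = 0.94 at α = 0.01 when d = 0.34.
n = 296 per group

Sample size formula (two-sample t-test, normal approximation):
n = 2 · ((z_{α/2} + z_β) / d)²

z_{α/2} = 2.576 (for α = 0.01, two-sided)
z_β = 1.555 (for power = 0.94)
d = 0.34

n = 2 · ((2.576 + 1.555) / 0.34)²
n = 2 · (12.150)²
n ≈ 295.25
Round up to the next whole number: n = 296 per group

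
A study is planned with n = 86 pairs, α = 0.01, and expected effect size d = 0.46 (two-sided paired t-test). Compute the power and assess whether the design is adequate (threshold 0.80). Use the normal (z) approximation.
Power ≈ 0.95; the study is adequately powered (power ≥ 0.80)

Power calculation (paired t-test, normal approximation):
z_β = d · √n - z_{α/2}
z_β = 0.46 · √86 - 2.576
z_β = 0.46 · 9.274 - 2.576
z_β = 1.690

Power = Φ(z_β) = Φ(1.690) ≈ 0.954

Effect size d = 0.46 is small by Cohen's convention (0.2/0.5/0.8).

Threshold: power ≥ 0.80 is conventionally adequate.
Power ≈ 0.95 → the study is adequately powered (power ≥ 0.80).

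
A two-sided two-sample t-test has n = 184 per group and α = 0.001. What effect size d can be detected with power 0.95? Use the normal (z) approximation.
d ≈ 0.51

Minimum detectable effect (two-sample t-test, normal approximation):
d = (z_{α/2} + z_β) / √(n/2)
d = (3.291 + 1.645) / √(184/2)
d = 4.935 / 9.592
d ≈ 0.51

By Cohen's convention (0.2 small / 0.5 medium / 0.8 large): medium effect.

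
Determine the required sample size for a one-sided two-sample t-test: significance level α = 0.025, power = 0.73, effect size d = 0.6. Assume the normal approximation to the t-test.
n = 37 per group

Sample size formula (two-sample t-test, normal approximation):
n = 2 · ((z_α + z_β) / d)²

z_α = 1.960 (for α = 0.025, one-sided)
z_β = 0.613 (for power = 0.73)
d = 0.6

n = 2 · ((1.960 + 0.613) / 0.6)²
n = 2 · (4.288)²
n ≈ 36.77
Round up to the next whole number: n = 37 per group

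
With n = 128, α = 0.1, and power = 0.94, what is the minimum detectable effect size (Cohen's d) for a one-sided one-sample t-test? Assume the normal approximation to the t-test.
d ≈ 0.25

Minimum detectable effect (one-sample t-test, normal approximation):
d = (z_α + z_β) / √n
d = (1.282 + 1.555) / √128
d = 2.836 / 11.314
d ≈ 0.25

By Cohen's convention (0.2 small / 0.5 medium / 0.8 large): small effect.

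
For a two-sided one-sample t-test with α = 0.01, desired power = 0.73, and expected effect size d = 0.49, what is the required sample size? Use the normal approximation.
n = 43

Sample size formula (one-sample t-test, normal approximation):
n = ((z_{α/2} + z_β) / d)²

z_{α/2} = 2.576 (for α = 0.01, two-sided)
z_β = 0.613 (for power = 0.73)
d = 0.49

n = ((2.576 + 0.613) / 0.49)²
n = (6.508)²
n ≈ 42.35
Round up to the next whole number: n = 43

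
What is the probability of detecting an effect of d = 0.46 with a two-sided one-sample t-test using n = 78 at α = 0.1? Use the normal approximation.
Power ≈ 0.99

Power calculation (one-sample t-test, normal approximation):
z_β = d · √n - z_{α/2}
z_β = 0.46 · √78 - 1.645
z_β = 0.46 · 8.832 - 1.645
z_β = 2.418

Power = Φ(z_β) = Φ(2.418) ≈ 0.992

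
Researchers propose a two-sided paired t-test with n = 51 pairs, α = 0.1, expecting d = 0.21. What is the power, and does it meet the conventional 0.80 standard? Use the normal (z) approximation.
Power ≈ 0.44; the study is underpowered (power < 0.80)

Power calculation (paired t-test, normal approximation):
z_β = d · √n - z_{α/2}
z_β = 0.21 · √51 - 1.645
z_β = 0.21 · 7.141 - 1.645
z_β = -0.145

Power = Φ(z_β) = Φ(-0.145) ≈ 0.442

Effect size d = 0.21 is small by Cohen's convention (0.2/0.5/0.8).

Threshold: power ≥ 0.80 is conventionally adequate.
Power ≈ 0.44 → the study is underpowered (power < 0.80).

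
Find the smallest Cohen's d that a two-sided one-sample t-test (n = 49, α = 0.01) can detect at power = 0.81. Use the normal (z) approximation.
d ≈ 0.49

Minimum detectable effect (one-sample t-test, normal approximation):
d = (z_{α/2} + z_β) / √n
d = (2.576 + 0.878) / √49
d = 3.454 / 7.000
d ≈ 0.49

By Cohen's convention (0.2 small / 0.5 medium / 0.8 large): small effect.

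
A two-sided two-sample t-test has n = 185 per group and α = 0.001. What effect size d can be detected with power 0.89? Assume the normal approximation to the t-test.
d ≈ 0.47

Minimum detectable effect (two-sample t-test, normal approximation):
d = (z_{α/2} + z_β) / √(n/2)
d = (3.291 + 1.227) / √(185/2)
d = 4.517 / 9.618
d ≈ 0.47

By Cohen's convention (0.2 small / 0.5 medium / 0.8 large): small effect.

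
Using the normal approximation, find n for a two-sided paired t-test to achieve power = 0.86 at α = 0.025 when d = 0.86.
n = 15 pairs

Sample size formula (paired t-test, normal approximation):
n = ((z_{α/2} + z_β) / d)²

z_{α/2} = 2.241 (for α = 0.025, two-sided)
z_β = 1.080 (for power = 0.86)
d = 0.86

n = ((2.241 + 1.080) / 0.86)²
n = (3.862)²
n ≈ 14.92
Round up to the next whole number: n = 15 pairs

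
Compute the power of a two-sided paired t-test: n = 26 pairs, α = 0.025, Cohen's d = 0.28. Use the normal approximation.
Power ≈ 0.21

Power calculation (paired t-test, normal approximation):
z_β = d · √n - z_{α/2}
z_β = 0.28 · √26 - 2.241
z_β = 0.28 · 5.099 - 2.241
z_β = -0.814

Power = Φ(z_β) = Φ(-0.814) ≈ 0.208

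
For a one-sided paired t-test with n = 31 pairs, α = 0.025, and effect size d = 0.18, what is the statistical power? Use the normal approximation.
Power ≈ 0.17

Power calculation (paired t-test, normal approximation):
z_β = d · √n - z_α
z_β = 0.18 · √31 - 1.960
z_β = 0.18 · 5.568 - 1.960
z_β = -0.958

Power = Φ(z_β) = Φ(-0.958) ≈ 0.169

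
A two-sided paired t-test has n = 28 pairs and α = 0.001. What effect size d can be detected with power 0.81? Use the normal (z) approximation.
d ≈ 0.79

Minimum detectable effect (paired t-test, normal approximation):
d = (z_{α/2} + z_β) / √n
d = (3.291 + 0.878) / √28
d = 4.168 / 5.292
d ≈ 0.79

By Cohen's convention (0.2 small / 0.5 medium / 0.8 large): medium effect.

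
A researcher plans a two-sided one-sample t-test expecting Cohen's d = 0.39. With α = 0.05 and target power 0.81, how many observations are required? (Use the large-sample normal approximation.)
n = 53

Sample size formula (one-sample t-test, normal approximation):
n = ((z_{α/2} + z_β) / d)²

z_{α/2} = 1.960 (for α = 0.05, two-sided)
z_β = 0.878 (for power = 0.81)
d = 0.39

n = ((1.960 + 0.878) / 0.39)²
n = (7.277)²
n ≈ 52.95
Round up to the next whole number: n = 53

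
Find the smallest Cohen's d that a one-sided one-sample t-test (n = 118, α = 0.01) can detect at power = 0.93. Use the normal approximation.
d ≈ 0.35

Minimum detectable effect (one-sample t-test, normal approximation):
d = (z_α + z_β) / √n
d = (2.326 + 1.476) / √118
d = 3.802 / 10.863
d ≈ 0.35

By Cohen's convention (0.2 small / 0.5 medium / 0.8 large): small effect.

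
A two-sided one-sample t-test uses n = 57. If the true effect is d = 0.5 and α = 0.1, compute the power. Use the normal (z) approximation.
Power ≈ 0.98

Power calculation (one-sample t-test, normal approximation):
z_β = d · √n - z_{α/2}
z_β = 0.5 · √57 - 1.645
z_β = 0.5 · 7.550 - 1.645
z_β = 2.130

Power = Φ(z_β) = Φ(2.130) ≈ 0.983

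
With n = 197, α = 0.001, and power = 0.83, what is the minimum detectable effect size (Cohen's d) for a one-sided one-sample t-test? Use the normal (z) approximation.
d ≈ 0.29

Minimum detectable effect (one-sample t-test, normal approximation):
d = (z_α + z_β) / √n
d = (3.090 + 0.954) / √197
d = 4.044 / 14.036
d ≈ 0.29

By Cohen's convention (0.2 small / 0.5 medium / 0.8 large): small effect.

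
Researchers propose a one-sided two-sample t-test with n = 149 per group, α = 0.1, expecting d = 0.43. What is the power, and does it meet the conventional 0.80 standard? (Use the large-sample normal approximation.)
Power ≈ 0.99; the study is adequately powered (power ≥ 0.80)

Power calculation (two-sample t-test, normal approximation):
z_β = d · √(n/2) - z_α
z_β = 0.43 · √(149/2) - 1.282
z_β = 0.43 · 8.631 - 1.282
z_β = 2.430

Power = Φ(z_β) = Φ(2.430) ≈ 0.992

Effect size d = 0.43 is small by Cohen's convention (0.2/0.5/0.8).

Threshold: power ≥ 0.80 is conventionally adequate.
Power ≈ 0.99 → the study is adequately powered (power ≥ 0.80).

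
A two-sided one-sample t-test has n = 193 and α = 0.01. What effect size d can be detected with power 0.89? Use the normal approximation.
d ≈ 0.27

Minimum detectable effect (one-sample t-test, normal approximation):
d = (z_{α/2} + z_β) / √n
d = (2.576 + 1.227) / √193
d = 3.802 / 13.892
d ≈ 0.27

By Cohen's convention (0.2 small / 0.5 medium / 0.8 large): small effect.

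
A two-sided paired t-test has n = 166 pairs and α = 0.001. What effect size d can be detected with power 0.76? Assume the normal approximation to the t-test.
d ≈ 0.31

Minimum detectable effect (paired t-test, normal approximation):
d = (z_{α/2} + z_β) / √n
d = (3.291 + 0.706) / √166
d = 3.997 / 12.884
d ≈ 0.31

By Cohen's convention (0.2 small / 0.5 medium / 0.8 large): small effect.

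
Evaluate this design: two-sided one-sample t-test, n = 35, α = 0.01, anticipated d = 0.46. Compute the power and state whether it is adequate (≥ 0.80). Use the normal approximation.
Power ≈ 0.56; the study is underpowered (power < 0.80)

Power calculation (one-sample t-test, normal approximation):
z_β = d · √n - z_{α/2}
z_β = 0.46 · √35 - 2.576
z_β = 0.46 · 5.916 - 2.576
z_β = 0.146

Power = Φ(z_β) = Φ(0.146) ≈ 0.558

Effect size d = 0.46 is small by Cohen's convention (0.2/0.5/0.8).

Threshold: power ≥ 0.80 is conventionally adequate.
Power ≈ 0.56 → the study is underpowered (power < 0.80).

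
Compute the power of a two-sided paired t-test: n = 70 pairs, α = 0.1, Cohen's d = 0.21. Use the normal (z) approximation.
Power ≈ 0.54

Power calculation (paired t-test, normal approximation):
z_β = d · √n - z_{α/2}
z_β = 0.21 · √70 - 1.645
z_β = 0.21 · 8.367 - 1.645
z_β = 0.112

Power = Φ(z_β) = Φ(0.112) ≈ 0.545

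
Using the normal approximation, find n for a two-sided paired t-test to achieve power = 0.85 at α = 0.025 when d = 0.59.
n = 31 pairs

Sample size formula (paired t-test, normal approximation):
n = ((z_{α/2} + z_β) / d)²

z_{α/2} = 2.241 (for α = 0.025, two-sided)
z_β = 1.036 (for power = 0.85)
d = 0.59

n = ((2.241 + 1.036) / 0.59)²
n = (5.554)²
n ≈ 30.85
Round up to the next whole number: n = 31 pairs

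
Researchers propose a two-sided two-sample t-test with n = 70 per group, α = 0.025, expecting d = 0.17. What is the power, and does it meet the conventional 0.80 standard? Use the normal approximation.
Power ≈ 0.11; the study is underpowered (power < 0.80)

Power calculation (two-sample t-test, normal approximation):
z_β = d · √(n/2) - z_{α/2}
z_β = 0.17 · √(70/2) - 2.241
z_β = 0.17 · 5.916 - 2.241
z_β = -1.236

Power = Φ(z_β) = Φ(-1.236) ≈ 0.108

Effect size d = 0.17 is very small by Cohen's convention (0.2/0.5/0.8).

Threshold: power ≥ 0.80 is conventionally adequate.
Power ≈ 0.11 → the study is underpowered (power < 0.80).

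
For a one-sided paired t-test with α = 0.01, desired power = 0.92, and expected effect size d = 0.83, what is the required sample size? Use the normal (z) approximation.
n = 21 pairs

Sample size formula (paired t-test, normal approximation):
n = ((z_α + z_β) / d)²

z_α = 2.326 (for α = 0.01, one-sided)
z_β = 1.405 (for power = 0.92)
d = 0.83

n = ((2.326 + 1.405) / 0.83)²
n = (4.495)²
n ≈ 20.21
Round up to the next whole number: n = 21 pairs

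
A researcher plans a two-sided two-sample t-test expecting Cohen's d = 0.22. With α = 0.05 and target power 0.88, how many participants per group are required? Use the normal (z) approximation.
n = 407 per group

Sample size formula (two-sample t-test, normal approximation):
n = 2 · ((z_{α/2} + z_β) / d)²

z_{α/2} = 1.960 (for α = 0.05, two-sided)
z_β = 1.175 (for power = 0.88)
d = 0.22

n = 2 · ((1.960 + 1.175) / 0.22)²
n = 2 · (14.250)²
n ≈ 406.12
Round up to the next whole number: n = 407 per group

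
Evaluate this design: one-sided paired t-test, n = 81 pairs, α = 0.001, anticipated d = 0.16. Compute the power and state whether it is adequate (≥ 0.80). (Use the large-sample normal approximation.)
Power ≈ 0.05; the study is underpowered (power < 0.80)

Power calculation (paired t-test, normal approximation):
z_β = d · √n - z_α
z_β = 0.16 · √81 - 3.090
z_β = 0.16 · 9.000 - 3.090
z_β = -1.650

Power = Φ(z_β) = Φ(-1.650) ≈ 0.049

Effect size d = 0.16 is very small by Cohen's convention (0.2/0.5/0.8).

Threshold: power ≥ 0.80 is conventionally adequate.
Power ≈ 0.05 → the study is underpowered (power < 0.80).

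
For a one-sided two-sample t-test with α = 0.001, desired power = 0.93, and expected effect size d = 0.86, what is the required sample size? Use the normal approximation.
n = 57 per group

Sample size formula (two-sample t-test, normal approximation):
n = 2 · ((z_α + z_β) / d)²

z_α = 3.090 (for α = 0.001, one-sided)
z_β = 1.476 (for power = 0.93)
d = 0.86

n = 2 · ((3.090 + 1.476) / 0.86)²
n = 2 · (5.309)²
n ≈ 56.37
Round up to the next whole number: n = 57 per group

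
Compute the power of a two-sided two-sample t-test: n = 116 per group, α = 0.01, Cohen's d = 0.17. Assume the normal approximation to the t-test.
Power ≈ 0.10

Power calculation (two-sample t-test, normal approximation):
z_β = d · √(n/2) - z_{α/2}
z_β = 0.17 · √(116/2) - 2.576
z_β = 0.17 · 7.616 - 2.576
z_β = -1.281

Power = Φ(z_β) = Φ(-1.281) ≈ 0.100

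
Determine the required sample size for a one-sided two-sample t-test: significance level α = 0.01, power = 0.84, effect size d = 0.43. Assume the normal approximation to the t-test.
n = 120 per group

Sample size formula (two-sample t-test, normal approximation):
n = 2 · ((z_α + z_β) / d)²

z_α = 2.326 (for α = 0.01, one-sided)
z_β = 0.994 (for power = 0.84)
d = 0.43

n = 2 · ((2.326 + 0.994) / 0.43)²
n = 2 · (7.721)²
n ≈ 119.23
Round up to the next whole number: n = 120 per group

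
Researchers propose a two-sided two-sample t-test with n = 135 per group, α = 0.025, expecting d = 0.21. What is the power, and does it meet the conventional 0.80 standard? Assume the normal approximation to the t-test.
Power ≈ 0.30; the study is underpowered (power < 0.80)

Power calculation (two-sample t-test, normal approximation):
z_β = d · √(n/2) - z_{α/2}
z_β = 0.21 · √(135/2) - 2.241
z_β = 0.21 · 8.216 - 2.241
z_β = -0.516

Power = Φ(z_β) = Φ(-0.516) ≈ 0.303

Effect size d = 0.21 is small by Cohen's convention (0.2/0.5/0.8).

Threshold: power ≥ 0.80 is conventionally adequate.
Power ≈ 0.30 → the study is underpowered (power < 0.80).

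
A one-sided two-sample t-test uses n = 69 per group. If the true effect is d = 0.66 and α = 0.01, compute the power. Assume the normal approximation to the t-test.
Power ≈ 0.94

Power calculation (two-sample t-test, normal approximation):
z_β = d · √(n/2) - z_α
z_β = 0.66 · √(69/2) - 2.326
z_β = 0.66 · 5.874 - 2.326
z_β = 1.550

Power = Φ(z_β) = Φ(1.550) ≈ 0.939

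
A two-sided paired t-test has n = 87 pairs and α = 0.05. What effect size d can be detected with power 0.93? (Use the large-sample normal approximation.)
d ≈ 0.37

Minimum detectable effect (paired t-test, normal approximation):
d = (z_{α/2} + z_β) / √n
d = (1.960 + 1.476) / √87
d = 3.436 / 9.327
d ≈ 0.37

By Cohen's convention (0.2 small / 0.5 medium / 0.8 large): small effect.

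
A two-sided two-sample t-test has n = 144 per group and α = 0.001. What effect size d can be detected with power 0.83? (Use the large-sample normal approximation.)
d ≈ 0.50

Minimum detectable effect (two-sample t-test, normal approximation):
d = (z_{α/2} + z_β) / √(n/2)
d = (3.291 + 0.954) / √(144/2)
d = 4.245 / 8.485
d ≈ 0.50

By Cohen's convention (0.2 small / 0.5 medium / 0.8 large): medium effect.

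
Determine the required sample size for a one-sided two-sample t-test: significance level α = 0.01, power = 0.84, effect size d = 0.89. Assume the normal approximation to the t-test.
n = 28 per group

Sample size formula (two-sample t-test, normal approximation):
n = 2 · ((z_α + z_β) / d)²

z_α = 2.326 (for α = 0.01, one-sided)
z_β = 0.994 (for power = 0.84)
d = 0.89

n = 2 · ((2.326 + 0.994) / 0.89)²
n = 2 · (3.730)²
n ≈ 27.83
Round up to the next whole number: n = 28 per group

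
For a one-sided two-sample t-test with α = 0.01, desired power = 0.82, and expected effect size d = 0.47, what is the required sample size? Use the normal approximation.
n = 96 per group

Sample size formula (two-sample t-test, normal approximation):
n = 2 · ((z_α + z_β) / d)²

z_α = 2.326 (for α = 0.01, one-sided)
z_β = 0.915 (for power = 0.82)
d = 0.47

n = 2 · ((2.326 + 0.915) / 0.47)²
n = 2 · (6.896)²
n ≈ 95.11
Round up to the next whole number: n = 96 per group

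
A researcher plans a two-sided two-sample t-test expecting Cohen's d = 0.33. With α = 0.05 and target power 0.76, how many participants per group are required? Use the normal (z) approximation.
n = 131 per group

Sample size formula (two-sample t-test, normal approximation):
n = 2 · ((z_{α/2} + z_β) / d)²

z_{α/2} = 1.960 (for α = 0.05, two-sided)
z_β = 0.706 (for power = 0.76)
d = 0.33

n = 2 · ((1.960 + 0.706) / 0.33)²
n = 2 · (8.079)²
n ≈ 130.54
Round up to the next whole number: n = 131 per group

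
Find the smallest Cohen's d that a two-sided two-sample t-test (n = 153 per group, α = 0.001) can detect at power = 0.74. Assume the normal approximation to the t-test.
d ≈ 0.45

Minimum detectable effect (two-sample t-test, normal approximation):
d = (z_{α/2} + z_β) / √(n/2)
d = (3.291 + 0.643) / √(153/2)
d = 3.934 / 8.746
d ≈ 0.45

By Cohen's convention (0.2 small / 0.5 medium / 0.8 large): small effect.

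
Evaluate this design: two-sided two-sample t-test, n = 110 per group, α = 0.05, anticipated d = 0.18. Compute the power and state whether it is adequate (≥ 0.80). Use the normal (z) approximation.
Power ≈ 0.27; the study is underpowered (power < 0.80)

Power calculation (two-sample t-test, normal approximation):
z_β = d · √(n/2) - z_{α/2}
z_β = 0.18 · √(110/2) - 1.960
z_β = 0.18 · 7.416 - 1.960
z_β = -0.625

Power = Φ(z_β) = Φ(-0.625) ≈ 0.266

Effect size d = 0.18 is very small by Cohen's convention (0.2/0.5/0.8).

Threshold: power ≥ 0.80 is conventionally adequate.
Power ≈ 0.27 → the study is underpowered (power < 0.80).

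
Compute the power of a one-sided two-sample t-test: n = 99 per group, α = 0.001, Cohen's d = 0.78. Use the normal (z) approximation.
Power ≈ 0.99

Power calculation (two-sample t-test, normal approximation):
z_β = d · √(n/2) - z_α
z_β = 0.78 · √(99/2) - 3.090
z_β = 0.78 · 7.036 - 3.090
z_β = 2.398

Power = Φ(z_β) = Φ(2.398) ≈ 0.992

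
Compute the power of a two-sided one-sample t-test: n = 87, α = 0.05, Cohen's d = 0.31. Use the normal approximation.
Power ≈ 0.82

Power calculation (one-sample t-test, normal approximation):
z_β = d · √n - z_{α/2}
z_β = 0.31 · √87 - 1.960
z_β = 0.31 · 9.327 - 1.960
z_β = 0.932

Power = Φ(z_β) = Φ(0.932) ≈ 0.824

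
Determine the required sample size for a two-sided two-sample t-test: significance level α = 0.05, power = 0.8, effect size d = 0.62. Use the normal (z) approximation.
n = 41 per group

Sample size formula (two-sample t-test, normal approximation):
n = 2 · ((z_{α/2} + z_β) / d)²

z_{α/2} = 1.960 (for α = 0.05, two-sided)
z_β = 0.842 (for power = 0.8)
d = 0.62

n = 2 · ((1.960 + 0.842) / 0.62)²
n = 2 · (4.519)²
n ≈ 40.84
Round up to the next whole number: n = 41 per group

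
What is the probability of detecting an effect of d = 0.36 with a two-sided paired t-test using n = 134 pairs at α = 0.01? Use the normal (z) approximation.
Power ≈ 0.94

Power calculation (paired t-test, normal approximation):
z_β = d · √n - z_{α/2}
z_β = 0.36 · √134 - 2.576
z_β = 0.36 · 11.576 - 2.576
z_β = 1.591

Power = Φ(z_β) = Φ(1.591) ≈ 0.944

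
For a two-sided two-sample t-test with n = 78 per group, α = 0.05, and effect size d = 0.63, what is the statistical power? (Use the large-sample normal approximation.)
Power ≈ 0.98

Power calculation (two-sample t-test, normal approximation):
z_β = d · √(n/2) - z_{α/2}
z_β = 0.63 · √(78/2) - 1.960
z_β = 0.63 · 6.245 - 1.960
z_β = 1.974

Power = Φ(z_β) = Φ(1.974) ≈ 0.976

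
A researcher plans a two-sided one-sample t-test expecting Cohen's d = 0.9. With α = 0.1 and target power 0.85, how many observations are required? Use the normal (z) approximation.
n = 9

Sample size formula (one-sample t-test, normal approximation):
n = ((z_{α/2} + z_β) / d)²

z_{α/2} = 1.645 (for α = 0.1, two-sided)
z_β = 1.036 (for power = 0.85)
d = 0.9

n = ((1.645 + 1.036) / 0.9)²
n = (2.979)²
n ≈ 8.87
Round up to the next whole number: n = 9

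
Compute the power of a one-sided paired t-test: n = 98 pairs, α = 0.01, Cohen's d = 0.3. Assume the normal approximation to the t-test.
Power ≈ 0.74

Power calculation (paired t-test, normal approximation):
z_β = d · √n - z_α
z_β = 0.3 · √98 - 2.326
z_β = 0.3 · 9.899 - 2.326
z_β = 0.644

Power = Φ(z_β) = Φ(0.644) ≈ 0.740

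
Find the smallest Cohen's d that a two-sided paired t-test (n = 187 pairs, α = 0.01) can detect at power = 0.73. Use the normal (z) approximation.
d ≈ 0.23

Minimum detectable effect (paired t-test, normal approximation):
d = (z_{α/2} + z_β) / √n
d = (2.576 + 0.613) / √187
d = 3.189 / 13.675
d ≈ 0.23

By Cohen's convention (0.2 small / 0.5 medium / 0.8 large): small effect.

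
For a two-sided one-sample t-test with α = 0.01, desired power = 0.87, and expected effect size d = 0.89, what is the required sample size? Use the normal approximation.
n = 18

Sample size formula (one-sample t-test, normal approximation):
n = ((z_{α/2} + z_β) / d)²

z_{α/2} = 2.576 (for α = 0.01, two-sided)
z_β = 1.126 (for power = 0.87)
d = 0.89

n = ((2.576 + 1.126) / 0.89)²
n = (4.160)²
n ≈ 17.31
Round up to the next whole number: n = 18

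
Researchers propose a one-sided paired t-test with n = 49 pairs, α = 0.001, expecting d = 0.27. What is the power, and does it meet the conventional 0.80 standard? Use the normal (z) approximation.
Power ≈ 0.12; the study is underpowered (power < 0.80)

Power calculation (paired t-test, normal approximation):
z_β = d · √n - z_α
z_β = 0.27 · √49 - 3.090
z_β = 0.27 · 7.000 - 3.090
z_β = -1.200

Power = Φ(z_β) = Φ(-1.200) ≈ 0.115

Effect size d = 0.27 is small by Cohen's convention (0.2/0.5/0.8).

Threshold: power ≥ 0.80 is conventionally adequate.
Power ≈ 0.12 → the study is underpowered (power < 0.80).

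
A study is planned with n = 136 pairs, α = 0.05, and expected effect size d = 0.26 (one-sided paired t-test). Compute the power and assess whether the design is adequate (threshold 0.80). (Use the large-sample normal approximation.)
Power ≈ 0.92; the study is adequately powered (power ≥ 0.80)

Power calculation (paired t-test, normal approximation):
z_β = d · √n - z_α
z_β = 0.26 · √136 - 1.645
z_β = 0.26 · 11.662 - 1.645
z_β = 1.387

Power = Φ(z_β) = Φ(1.387) ≈ 0.917

Effect size d = 0.26 is small by Cohen's convention (0.2/0.5/0.8).

Threshold: power ≥ 0.80 is conventionally adequate.
Power ≈ 0.92 → the study is adequately powered (power ≥ 0.80).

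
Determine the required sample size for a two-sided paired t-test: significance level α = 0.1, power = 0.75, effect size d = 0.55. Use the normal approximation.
n = 18 pairs

Sample size formula (paired t-test, normal approximation):
n = ((z_{α/2} + z_β) / d)²

z_{α/2} = 1.645 (for α = 0.1, two-sided)
z_β = 0.674 (for power = 0.75)
d = 0.55

n = ((1.645 + 0.674) / 0.55)²
n = (4.216)²
n ≈ 17.77
Round up to the next whole number: n = 18 pairs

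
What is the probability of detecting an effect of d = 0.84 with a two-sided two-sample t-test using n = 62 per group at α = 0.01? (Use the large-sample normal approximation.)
Power ≈ 0.98

Power calculation (two-sample t-test, normal approximation):
z_β = d · √(n/2) - z_{α/2}
z_β = 0.84 · √(62/2) - 2.576
z_β = 0.84 · 5.568 - 2.576
z_β = 2.101

Power = Φ(z_β) = Φ(2.101) ≈ 0.982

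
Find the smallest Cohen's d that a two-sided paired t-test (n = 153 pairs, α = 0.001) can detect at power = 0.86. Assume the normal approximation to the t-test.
d ≈ 0.35

Minimum detectable effect (paired t-test, normal approximation):
d = (z_{α/2} + z_β) / √n
d = (3.291 + 1.080) / √153
d = 4.371 / 12.369
d ≈ 0.35

By Cohen's convention (0.2 small / 0.5 medium / 0.8 large): small effect.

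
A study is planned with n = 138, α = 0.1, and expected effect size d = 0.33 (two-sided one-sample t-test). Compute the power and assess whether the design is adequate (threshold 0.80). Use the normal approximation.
Power ≈ 0.99; the study is adequately powered (power ≥ 0.80)

Power calculation (one-sample t-test, normal approximation):
z_β = d · √n - z_{α/2}
z_β = 0.33 · √138 - 1.645
z_β = 0.33 · 11.747 - 1.645
z_β = 2.232

Power = Φ(z_β) = Φ(2.232) ≈ 0.987

Effect size d = 0.33 is small by Cohen's convention (0.2/0.5/0.8).

Threshold: power ≥ 0.80 is conventionally adequate.
Power ≈ 0.99 → the study is adequately powered (power ≥ 0.80).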